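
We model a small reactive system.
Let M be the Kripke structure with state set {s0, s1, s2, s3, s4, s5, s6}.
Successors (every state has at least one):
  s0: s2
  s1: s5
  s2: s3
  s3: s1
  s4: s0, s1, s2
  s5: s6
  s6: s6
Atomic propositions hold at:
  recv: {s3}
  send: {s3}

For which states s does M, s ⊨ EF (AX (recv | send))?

{s0, s2, s4}

Sat(recv | send) = {s3}
Sat(AX (recv | send)) = {s : every successor in {s3}} = {s2}
EF (AX (recv | send)): least fixpoint, start Z0 = {s2}, add states with some successor in Z. Z1 = {s0, s2, s4}; fixed.
Sat(EF (AX (recv | send))) = {s0, s2, s4}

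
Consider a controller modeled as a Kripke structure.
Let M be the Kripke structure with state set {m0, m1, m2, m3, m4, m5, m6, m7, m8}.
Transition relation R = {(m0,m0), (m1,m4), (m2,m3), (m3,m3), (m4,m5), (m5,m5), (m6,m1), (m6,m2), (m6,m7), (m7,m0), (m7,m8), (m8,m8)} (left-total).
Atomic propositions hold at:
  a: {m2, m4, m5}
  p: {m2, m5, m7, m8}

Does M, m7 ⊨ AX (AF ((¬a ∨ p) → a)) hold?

Sat(¬a) = {m0, m1, m3, m6, m7, m8}
Sat(¬a ∨ p) = {m0, m1, m2, m3, m5, m6, m7, m8}
Sat((¬a ∨ p) → a) = {m2, m4, m5}
AF ((¬a ∨ p) → a): least fixpoint, start Z0 = {m2, m4, m5}, add states with every successor in Z. Z1 = {m1, m2, m4, m5}; fixed.
Sat(AF ((¬a ∨ p) → a)) = {m1, m2, m4, m5}
Sat(AX (AF ((¬a ∨ p) → a))) = {s : every successor in {m1, m2, m4, m5}} = {m1, m4, m5}
m7 ∉ Sat(AX (AF ((¬a ∨ p) → a))) = {m1, m4, m5}, so the formula does not hold at m7.

No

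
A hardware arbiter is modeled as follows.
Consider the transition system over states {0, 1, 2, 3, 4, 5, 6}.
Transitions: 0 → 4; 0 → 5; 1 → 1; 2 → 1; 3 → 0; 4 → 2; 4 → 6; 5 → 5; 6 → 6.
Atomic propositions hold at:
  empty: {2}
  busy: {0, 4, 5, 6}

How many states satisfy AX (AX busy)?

3

Sat(AX busy) = {s : every successor in {0, 4, 5, 6}} = {0, 3, 5, 6}
Sat(AX (AX busy)) = {s : every successor in {0, 3, 5, 6}} = {3, 5, 6}
|Sat(AX (AX busy))| = |{3, 5, 6}| = 3.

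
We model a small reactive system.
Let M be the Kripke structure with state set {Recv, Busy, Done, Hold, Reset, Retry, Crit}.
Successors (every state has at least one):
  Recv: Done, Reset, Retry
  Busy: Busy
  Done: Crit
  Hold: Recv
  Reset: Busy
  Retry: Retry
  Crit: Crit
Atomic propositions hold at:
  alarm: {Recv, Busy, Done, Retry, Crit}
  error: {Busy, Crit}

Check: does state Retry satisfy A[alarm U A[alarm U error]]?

No

A[alarm U error]: least fixpoint, start Z0 = Sat(error) = {Busy, Crit}, add states in Sat(alarm) with every successor in Z. Z1 = {Busy, Done, Crit}; fixed.
Sat(A[alarm U error]) = {Busy, Done, Crit}
A[alarm U A[alarm U error]]: least fixpoint, start Z0 = Sat(A[alarm U error]) = {Busy, Done, Crit}, add states in Sat(alarm) with every successor in Z. Already a fixed point.
Sat(A[alarm U A[alarm U error]]) = {Busy, Done, Crit}
Retry ∉ Sat(A[alarm U A[alarm U error]]) = {Busy, Done, Crit}, so the formula does not hold at Retry.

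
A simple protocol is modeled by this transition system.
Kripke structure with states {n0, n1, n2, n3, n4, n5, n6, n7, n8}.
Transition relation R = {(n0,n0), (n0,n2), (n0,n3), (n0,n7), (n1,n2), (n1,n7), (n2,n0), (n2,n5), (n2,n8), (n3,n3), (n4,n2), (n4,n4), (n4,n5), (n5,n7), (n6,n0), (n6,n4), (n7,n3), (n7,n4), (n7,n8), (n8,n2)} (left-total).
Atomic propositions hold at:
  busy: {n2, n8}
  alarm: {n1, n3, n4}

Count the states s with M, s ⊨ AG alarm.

1

AG alarm: greatest fixpoint, start Z0 = {n1, n3, n4}, keep only states in Sat with every successor in Z. Z1 = {n3}; fixed.
Sat(AG alarm) = {n3}
|Sat(AG alarm)| = |{n3}| = 1.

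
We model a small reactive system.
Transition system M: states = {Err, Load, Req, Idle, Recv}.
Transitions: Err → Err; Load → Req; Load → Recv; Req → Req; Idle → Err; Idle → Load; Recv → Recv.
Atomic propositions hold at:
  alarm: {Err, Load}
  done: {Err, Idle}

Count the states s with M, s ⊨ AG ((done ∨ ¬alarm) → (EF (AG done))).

1

Sat(¬alarm) = {Req, Idle, Recv}
Sat(done ∨ ¬alarm) = {Err, Req, Idle, Recv}
AG done: greatest fixpoint, start Z0 = {Err, Idle}, keep only states in Sat with every successor in Z. Z1 = {Err}; fixed.
Sat(AG done) = {Err}
EF (AG done): least fixpoint, start Z0 = {Err}, add states with some successor in Z. Z1 = {Err, Idle}; fixed.
Sat(EF (AG done)) = {Err, Idle}
Sat((done ∨ ¬alarm) → (EF (AG done))) = {Err, Load, Idle}
AG ((done ∨ ¬alarm) → (EF (AG done))): greatest fixpoint, start Z0 = {Err, Load, Idle}, keep only states in Sat with every successor in Z. Z1 = {Err, Idle}; Z2 = {Err}; fixed.
Sat(AG ((done ∨ ¬alarm) → (EF (AG done)))) = {Err}
|Sat(AG ((done ∨ ¬alarm) → (EF (AG done))))| = |{Err}| = 1.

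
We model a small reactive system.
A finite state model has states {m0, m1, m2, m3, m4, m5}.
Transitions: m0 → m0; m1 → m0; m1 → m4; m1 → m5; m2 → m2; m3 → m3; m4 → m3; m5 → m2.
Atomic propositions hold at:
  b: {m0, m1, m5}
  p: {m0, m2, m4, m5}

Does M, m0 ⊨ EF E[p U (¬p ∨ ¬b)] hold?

Sat(¬p) = {m1, m3}
Sat(¬b) = {m2, m3, m4}
Sat(¬p ∨ ¬b) = {m1, m2, m3, m4}
E[p U (¬p ∨ ¬b)]: least fixpoint, start Z0 = Sat((¬p ∨ ¬b)) = {m1, m2, m3, m4}, add states in Sat(p) with some successor in Z. Z1 = {m1, m2, m3, m4, m5}; fixed.
Sat(E[p U (¬p ∨ ¬b)]) = {m1, m2, m3, m4, m5}
EF E[p U (¬p ∨ ¬b)]: least fixpoint, start Z0 = {m1, m2, m3, m4, m5}, add states with some successor in Z. Already a fixed point.
Sat(EF E[p U (¬p ∨ ¬b)]) = {m1, m2, m3, m4, m5}
m0 ∉ Sat(EF E[p U (¬p ∨ ¬b)]) = {m1, m2, m3, m4, m5}, so the formula does not hold at m0.

No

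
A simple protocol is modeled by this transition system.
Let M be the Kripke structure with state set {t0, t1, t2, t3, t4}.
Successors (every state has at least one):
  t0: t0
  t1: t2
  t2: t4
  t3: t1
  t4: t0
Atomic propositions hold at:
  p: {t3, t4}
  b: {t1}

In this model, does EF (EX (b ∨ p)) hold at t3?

Yes

Sat(b ∨ p) = {t1, t3, t4}
Sat(EX (b ∨ p)) = {s : some successor in {t1, t3, t4}} = {t2, t3}
EF (EX (b ∨ p)): least fixpoint, start Z0 = {t2, t3}, add states with some successor in Z. Z1 = {t1, t2, t3}; fixed.
Sat(EF (EX (b ∨ p))) = {t1, t2, t3}
t3 ∈ Sat(EF (EX (b ∨ p))) = {t1, t2, t3}, so the formula holds at t3.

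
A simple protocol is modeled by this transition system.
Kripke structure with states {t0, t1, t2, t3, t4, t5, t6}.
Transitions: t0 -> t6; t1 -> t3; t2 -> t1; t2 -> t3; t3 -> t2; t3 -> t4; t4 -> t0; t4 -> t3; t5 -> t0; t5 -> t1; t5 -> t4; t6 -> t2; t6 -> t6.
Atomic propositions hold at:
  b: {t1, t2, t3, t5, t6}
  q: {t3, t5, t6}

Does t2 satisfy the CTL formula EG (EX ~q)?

Sat(~q) = {t0, t1, t2, t4}
Sat(EX ~q) = {s : some successor in {t0, t1, t2, t4}} = {t2, t3, t4, t5, t6}
EG (EX ~q): greatest fixpoint, start Z0 = {t2, t3, t4, t5, t6}, keep only states in Sat with some successor in Z. Already a fixed point.
Sat(EG (EX ~q)) = {t2, t3, t4, t5, t6}
t2 ∈ Sat(EG (EX ~q)) = {t2, t3, t4, t5, t6}, so the formula holds at t2.

Yes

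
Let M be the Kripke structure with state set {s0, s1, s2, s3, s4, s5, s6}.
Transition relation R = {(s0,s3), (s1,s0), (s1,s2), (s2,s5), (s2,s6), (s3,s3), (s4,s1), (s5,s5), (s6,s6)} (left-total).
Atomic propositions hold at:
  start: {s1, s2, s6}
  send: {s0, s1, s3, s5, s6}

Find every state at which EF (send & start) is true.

Sat(send & start) = {s1, s6}
EF (send & start): least fixpoint, start Z0 = {s1, s6}, add states with some successor in Z. Z1 = {s1, s2, s4, s6}; fixed.
Sat(EF (send & start)) = {s1, s2, s4, s6}

{s1, s2, s4, s6}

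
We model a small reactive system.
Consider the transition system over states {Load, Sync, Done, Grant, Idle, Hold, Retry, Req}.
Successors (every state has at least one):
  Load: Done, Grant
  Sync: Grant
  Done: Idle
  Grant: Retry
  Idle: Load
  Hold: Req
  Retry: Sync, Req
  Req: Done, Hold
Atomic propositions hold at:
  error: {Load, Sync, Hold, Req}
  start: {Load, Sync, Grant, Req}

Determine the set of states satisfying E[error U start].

E[error U start]: least fixpoint, start Z0 = Sat(start) = {Load, Sync, Grant, Req}, add states in Sat(error) with some successor in Z. Z1 = {Load, Sync, Grant, Hold, Req}; fixed.
Sat(E[error U start]) = {Load, Sync, Grant, Hold, Req}

{Load, Sync, Grant, Hold, Req}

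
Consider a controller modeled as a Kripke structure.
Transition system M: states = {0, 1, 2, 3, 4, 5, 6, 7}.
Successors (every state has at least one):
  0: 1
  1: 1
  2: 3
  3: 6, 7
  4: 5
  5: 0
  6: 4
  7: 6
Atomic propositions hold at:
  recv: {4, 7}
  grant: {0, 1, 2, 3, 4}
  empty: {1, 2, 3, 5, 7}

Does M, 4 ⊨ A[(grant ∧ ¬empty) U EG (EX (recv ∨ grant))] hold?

Sat(¬empty) = {0, 4, 6}
Sat(grant ∧ ¬empty) = {0, 4}
Sat(recv ∨ grant) = {0, 1, 2, 3, 4, 7}
Sat(EX (recv ∨ grant)) = {s : some successor in {0, 1, 2, 3, 4, 7}} = {0, 1, 2, 3, 5, 6}
EG (EX (recv ∨ grant)): greatest fixpoint, start Z0 = {0, 1, 2, 3, 5, 6}, keep only states in Sat with some successor in Z. Z1 = {0, 1, 2, 3, 5}; Z2 = {0, 1, 2, 5}; Z3 = {0, 1, 5}; fixed.
Sat(EG (EX (recv ∨ grant))) = {0, 1, 5}
A[(grant ∧ ¬empty) U EG (EX (recv ∨ grant))]: least fixpoint, start Z0 = Sat(EG (EX (recv ∨ grant))) = {0, 1, 5}, add states in Sat(grant ∧ ¬empty) with every successor in Z. Z1 = {0, 1, 4, 5}; fixed.
Sat(A[(grant ∧ ¬empty) U EG (EX (recv ∨ grant))]) = {0, 1, 4, 5}
4 ∈ Sat(A[(grant ∧ ¬empty) U EG (EX (recv ∨ grant))]) = {0, 1, 4, 5}, so the formula holds at 4.

Yes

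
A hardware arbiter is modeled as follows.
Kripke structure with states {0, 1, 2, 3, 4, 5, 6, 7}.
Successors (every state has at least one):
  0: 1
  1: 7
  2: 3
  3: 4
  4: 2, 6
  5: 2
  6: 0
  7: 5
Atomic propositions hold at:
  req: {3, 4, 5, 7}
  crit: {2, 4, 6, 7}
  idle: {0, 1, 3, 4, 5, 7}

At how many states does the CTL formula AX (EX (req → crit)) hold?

Sat(req → crit) = {0, 1, 2, 4, 6, 7}
Sat(EX (req → crit)) = {s : some successor in {0, 1, 2, 4, 6, 7}} = {0, 1, 3, 4, 5, 6}
Sat(AX (EX (req → crit))) = {s : every successor in {0, 1, 3, 4, 5, 6}} = {0, 2, 3, 6, 7}
|Sat(AX (EX (req → crit)))| = |{0, 2, 3, 6, 7}| = 5.

5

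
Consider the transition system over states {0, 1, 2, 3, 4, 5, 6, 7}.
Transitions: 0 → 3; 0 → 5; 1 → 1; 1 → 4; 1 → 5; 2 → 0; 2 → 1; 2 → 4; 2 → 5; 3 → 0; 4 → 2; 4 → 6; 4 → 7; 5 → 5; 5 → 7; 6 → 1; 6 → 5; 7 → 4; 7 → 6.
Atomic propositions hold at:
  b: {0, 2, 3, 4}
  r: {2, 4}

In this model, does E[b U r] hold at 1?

E[b U r]: least fixpoint, start Z0 = Sat(r) = {2, 4}, add states in Sat(b) with some successor in Z. Already a fixed point.
Sat(E[b U r]) = {2, 4}
1 ∉ Sat(E[b U r]) = {2, 4}, so the formula does not hold at 1.

No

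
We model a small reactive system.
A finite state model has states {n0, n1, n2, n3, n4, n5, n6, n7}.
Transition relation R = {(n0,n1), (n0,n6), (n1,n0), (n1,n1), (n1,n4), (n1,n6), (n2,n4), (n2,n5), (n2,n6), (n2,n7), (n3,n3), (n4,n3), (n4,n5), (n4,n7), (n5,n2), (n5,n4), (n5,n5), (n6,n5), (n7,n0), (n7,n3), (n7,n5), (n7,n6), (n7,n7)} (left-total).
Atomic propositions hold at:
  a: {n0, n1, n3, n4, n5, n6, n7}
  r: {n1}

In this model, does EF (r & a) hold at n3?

No

Sat(r & a) = {n1}
EF (r & a): least fixpoint, start Z0 = {n1}, add states with some successor in Z. Z1 = {n0, n1}; Z2 = {n0, n1, n7}; Z3 = {n0, n1, n2, n4, n7}; Z4 = {n0, n1, n2, n4, n5, n7}; Z5 = {n0, n1, n2, n4, n5, n6, n7}; fixed.
Sat(EF (r & a)) = {n0, n1, n2, n4, n5, n6, n7}
n3 ∉ Sat(EF (r & a)) = {n0, n1, n2, n4, n5, n6, n7}, so the formula does not hold at n3.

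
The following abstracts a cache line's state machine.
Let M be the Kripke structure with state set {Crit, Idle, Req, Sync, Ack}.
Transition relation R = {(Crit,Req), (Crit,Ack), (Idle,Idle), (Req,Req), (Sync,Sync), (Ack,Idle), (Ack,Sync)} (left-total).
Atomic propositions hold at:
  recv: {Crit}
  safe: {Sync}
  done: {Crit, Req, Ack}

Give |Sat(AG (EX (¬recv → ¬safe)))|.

Sat(¬recv) = {Idle, Req, Sync, Ack}
Sat(¬safe) = {Crit, Idle, Req, Ack}
Sat(¬recv → ¬safe) = {Crit, Idle, Req, Ack}
Sat(EX (¬recv → ¬safe)) = {s : some successor in {Crit, Idle, Req, Ack}} = {Crit, Idle, Req, Ack}
AG (EX (¬recv → ¬safe)): greatest fixpoint, start Z0 = {Crit, Idle, Req, Ack}, keep only states in Sat with every successor in Z. Z1 = {Crit, Idle, Req}; Z2 = {Idle, Req}; fixed.
Sat(AG (EX (¬recv → ¬safe))) = {Idle, Req}
|Sat(AG (EX (¬recv → ¬safe)))| = |{Idle, Req}| = 2.

2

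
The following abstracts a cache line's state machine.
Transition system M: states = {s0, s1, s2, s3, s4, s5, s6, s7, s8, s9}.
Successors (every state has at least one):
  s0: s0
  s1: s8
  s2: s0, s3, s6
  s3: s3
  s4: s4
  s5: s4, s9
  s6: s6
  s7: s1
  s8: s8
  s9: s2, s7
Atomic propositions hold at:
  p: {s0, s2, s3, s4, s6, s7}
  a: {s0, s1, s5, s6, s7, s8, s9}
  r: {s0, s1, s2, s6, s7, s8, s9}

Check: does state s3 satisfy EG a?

EG a: greatest fixpoint, start Z0 = {s0, s1, s5, s6, s7, s8, s9}, keep only states in Sat with some successor in Z. Already a fixed point.
Sat(EG a) = {s0, s1, s5, s6, s7, s8, s9}
s3 ∉ Sat(EG a) = {s0, s1, s5, s6, s7, s8, s9}, so the formula does not hold at s3.

No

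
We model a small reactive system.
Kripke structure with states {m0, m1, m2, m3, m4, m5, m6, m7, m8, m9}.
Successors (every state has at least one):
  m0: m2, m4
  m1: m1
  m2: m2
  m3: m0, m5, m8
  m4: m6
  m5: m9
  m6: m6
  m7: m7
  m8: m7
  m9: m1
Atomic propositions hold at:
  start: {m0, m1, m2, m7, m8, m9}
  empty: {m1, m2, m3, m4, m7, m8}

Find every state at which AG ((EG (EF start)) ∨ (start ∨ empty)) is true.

EF start: least fixpoint, start Z0 = {m0, m1, m2, m7, m8, m9}, add states with some successor in Z. Z1 = {m0, m1, m2, m3, m5, m7, m8, m9}; fixed.
Sat(EF start) = {m0, m1, m2, m3, m5, m7, m8, m9}
EG (EF start): greatest fixpoint, start Z0 = {m0, m1, m2, m3, m5, m7, m8, m9}, keep only states in Sat with some successor in Z. Already a fixed point.
Sat(EG (EF start)) = {m0, m1, m2, m3, m5, m7, m8, m9}
Sat(start ∨ empty) = {m0, m1, m2, m3, m4, m7, m8, m9}
Sat((EG (EF start)) ∨ (start ∨ empty)) = {m0, m1, m2, m3, m4, m5, m7, m8, m9}
AG ((EG (EF start)) ∨ (start ∨ empty)): greatest fixpoint, start Z0 = {m0, m1, m2, m3, m4, m5, m7, m8, m9}, keep only states in Sat with every successor in Z. Z1 = {m0, m1, m2, m3, m5, m7, m8, m9}; Z2 = {m1, m2, m3, m5, m7, m8, m9}; Z3 = {m1, m2, m5, m7, m8, m9}; fixed.
Sat(AG ((EG (EF start)) ∨ (start ∨ empty))) = {m1, m2, m5, m7, m8, m9}

{m1, m2, m5, m7, m8, m9}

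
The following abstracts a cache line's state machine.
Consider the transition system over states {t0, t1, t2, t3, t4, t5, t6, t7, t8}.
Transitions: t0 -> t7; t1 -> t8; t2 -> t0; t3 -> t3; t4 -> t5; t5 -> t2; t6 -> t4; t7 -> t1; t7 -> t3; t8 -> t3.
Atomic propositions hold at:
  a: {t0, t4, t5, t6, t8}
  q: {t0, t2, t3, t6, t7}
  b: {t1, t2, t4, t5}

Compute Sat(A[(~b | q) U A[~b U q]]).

{t0, t2, t3, t6, t7, t8}

Sat(~b) = {t0, t3, t6, t7, t8}
Sat(~b | q) = {t0, t2, t3, t6, t7, t8}
A[~b U q]: least fixpoint, start Z0 = Sat(q) = {t0, t2, t3, t6, t7}, add states in Sat(~b) with every successor in Z. Z1 = {t0, t2, t3, t6, t7, t8}; fixed.
Sat(A[~b U q]) = {t0, t2, t3, t6, t7, t8}
A[(~b | q) U A[~b U q]]: least fixpoint, start Z0 = Sat(A[~b U q]) = {t0, t2, t3, t6, t7, t8}, add states in Sat(~b | q) with every successor in Z. Already a fixed point.
Sat(A[(~b | q) U A[~b U q]]) = {t0, t2, t3, t6, t7, t8}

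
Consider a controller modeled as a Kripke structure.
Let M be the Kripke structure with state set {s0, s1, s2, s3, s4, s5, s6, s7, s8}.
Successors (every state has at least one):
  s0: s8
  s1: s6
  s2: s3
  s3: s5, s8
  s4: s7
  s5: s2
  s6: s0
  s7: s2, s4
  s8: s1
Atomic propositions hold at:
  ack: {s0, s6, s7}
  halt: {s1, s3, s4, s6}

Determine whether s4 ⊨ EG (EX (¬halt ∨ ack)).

Sat(¬halt) = {s0, s2, s5, s7, s8}
Sat(¬halt ∨ ack) = {s0, s2, s5, s6, s7, s8}
Sat(EX (¬halt ∨ ack)) = {s : some successor in {s0, s2, s5, s6, s7, s8}} = {s0, s1, s3, s4, s5, s6, s7}
EG (EX (¬halt ∨ ack)): greatest fixpoint, start Z0 = {s0, s1, s3, s4, s5, s6, s7}, keep only states in Sat with some successor in Z. Z1 = {s1, s3, s4, s6, s7}; Z2 = {s1, s4, s7}; Z3 = {s4, s7}; fixed.
Sat(EG (EX (¬halt ∨ ack))) = {s4, s7}
s4 ∈ Sat(EG (EX (¬halt ∨ ack))) = {s4, s7}, so the formula holds at s4.

Yes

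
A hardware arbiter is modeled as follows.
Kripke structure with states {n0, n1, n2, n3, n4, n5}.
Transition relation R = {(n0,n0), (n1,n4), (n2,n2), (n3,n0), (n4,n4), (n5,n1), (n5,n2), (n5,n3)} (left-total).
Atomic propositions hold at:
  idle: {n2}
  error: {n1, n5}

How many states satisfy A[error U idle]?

1

A[error U idle]: least fixpoint, start Z0 = Sat(idle) = {n2}, add states in Sat(error) with every successor in Z. Already a fixed point.
Sat(A[error U idle]) = {n2}
|Sat(A[error U idle])| = |{n2}| = 1.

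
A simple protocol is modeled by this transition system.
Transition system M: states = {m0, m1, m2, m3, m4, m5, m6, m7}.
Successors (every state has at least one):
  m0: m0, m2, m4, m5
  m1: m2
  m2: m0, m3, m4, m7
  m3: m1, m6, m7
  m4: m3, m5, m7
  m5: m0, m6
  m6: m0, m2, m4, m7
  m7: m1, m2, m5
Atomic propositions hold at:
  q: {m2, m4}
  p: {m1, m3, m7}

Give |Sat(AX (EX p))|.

1

Sat(EX p) = {s : some successor in {m1, m3, m7}} = {m2, m3, m4, m6, m7}
Sat(AX (EX p)) = {s : every successor in {m2, m3, m4, m6, m7}} = {m1}
|Sat(AX (EX p))| = |{m1}| = 1.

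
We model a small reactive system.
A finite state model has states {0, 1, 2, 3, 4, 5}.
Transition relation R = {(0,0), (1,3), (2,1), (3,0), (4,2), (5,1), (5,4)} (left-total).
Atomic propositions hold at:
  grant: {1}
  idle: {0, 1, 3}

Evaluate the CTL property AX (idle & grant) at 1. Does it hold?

No

Sat(idle & grant) = {1}
Sat(AX (idle & grant)) = {s : every successor in {1}} = {2}
1 ∉ Sat(AX (idle & grant)) = {2}, so the formula does not hold at 1.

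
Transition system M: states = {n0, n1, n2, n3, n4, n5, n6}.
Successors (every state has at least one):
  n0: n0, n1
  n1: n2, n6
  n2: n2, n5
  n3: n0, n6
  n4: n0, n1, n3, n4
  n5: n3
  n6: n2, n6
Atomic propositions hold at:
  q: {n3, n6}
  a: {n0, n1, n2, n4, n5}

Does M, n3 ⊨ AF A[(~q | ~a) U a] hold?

Sat(~q) = {n0, n1, n2, n4, n5}
Sat(~a) = {n3, n6}
Sat(~q | ~a) = {n0, n1, n2, n3, n4, n5, n6}
A[(~q | ~a) U a]: least fixpoint, start Z0 = Sat(a) = {n0, n1, n2, n4, n5}, add states in Sat(~q | ~a) with every successor in Z. Already a fixed point.
Sat(A[(~q | ~a) U a]) = {n0, n1, n2, n4, n5}
AF A[(~q | ~a) U a]: least fixpoint, start Z0 = {n0, n1, n2, n4, n5}, add states with every successor in Z. Already a fixed point.
Sat(AF A[(~q | ~a) U a]) = {n0, n1, n2, n4, n5}
n3 ∉ Sat(AF A[(~q | ~a) U a]) = {n0, n1, n2, n4, n5}, so the formula does not hold at n3.

No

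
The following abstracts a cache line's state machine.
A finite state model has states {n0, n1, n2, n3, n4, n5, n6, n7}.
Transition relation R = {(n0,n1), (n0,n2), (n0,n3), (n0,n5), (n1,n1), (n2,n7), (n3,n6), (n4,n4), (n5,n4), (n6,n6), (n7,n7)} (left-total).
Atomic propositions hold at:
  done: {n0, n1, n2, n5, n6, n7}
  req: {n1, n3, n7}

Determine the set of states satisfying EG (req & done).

{n1, n7}

Sat(req & done) = {n1, n7}
EG (req & done): greatest fixpoint, start Z0 = {n1, n7}, keep only states in Sat with some successor in Z. Already a fixed point.
Sat(EG (req & done)) = {n1, n7}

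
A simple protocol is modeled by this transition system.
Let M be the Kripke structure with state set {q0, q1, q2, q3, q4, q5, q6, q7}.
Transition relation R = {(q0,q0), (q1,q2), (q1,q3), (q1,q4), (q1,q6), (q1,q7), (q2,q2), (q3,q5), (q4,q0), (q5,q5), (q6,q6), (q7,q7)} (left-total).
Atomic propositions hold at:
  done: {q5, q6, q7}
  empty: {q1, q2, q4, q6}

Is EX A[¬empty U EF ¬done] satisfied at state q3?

No

Sat(¬empty) = {q0, q3, q5, q7}
Sat(¬done) = {q0, q1, q2, q3, q4}
EF ¬done: least fixpoint, start Z0 = {q0, q1, q2, q3, q4}, add states with some successor in Z. Already a fixed point.
Sat(EF ¬done) = {q0, q1, q2, q3, q4}
A[¬empty U EF ¬done]: least fixpoint, start Z0 = Sat(EF ¬done) = {q0, q1, q2, q3, q4}, add states in Sat(¬empty) with every successor in Z. Already a fixed point.
Sat(A[¬empty U EF ¬done]) = {q0, q1, q2, q3, q4}
Sat(EX A[¬empty U EF ¬done]) = {s : some successor in {q0, q1, q2, q3, q4}} = {q0, q1, q2, q4}
q3 ∉ Sat(EX A[¬empty U EF ¬done]) = {q0, q1, q2, q4}, so the formula does not hold at q3.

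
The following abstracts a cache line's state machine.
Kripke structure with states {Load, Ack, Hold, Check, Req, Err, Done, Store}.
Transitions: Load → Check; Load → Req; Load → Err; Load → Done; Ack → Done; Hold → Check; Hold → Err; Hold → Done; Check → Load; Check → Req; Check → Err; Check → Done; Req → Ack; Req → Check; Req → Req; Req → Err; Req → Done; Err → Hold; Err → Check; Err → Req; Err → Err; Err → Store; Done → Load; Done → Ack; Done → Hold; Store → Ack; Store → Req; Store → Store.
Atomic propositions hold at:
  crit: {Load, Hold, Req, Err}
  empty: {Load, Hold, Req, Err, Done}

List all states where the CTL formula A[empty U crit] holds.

A[empty U crit]: least fixpoint, start Z0 = Sat(crit) = {Load, Hold, Req, Err}, add states in Sat(empty) with every successor in Z. Already a fixed point.
Sat(A[empty U crit]) = {Load, Hold, Req, Err}

{Load, Hold, Req, Err}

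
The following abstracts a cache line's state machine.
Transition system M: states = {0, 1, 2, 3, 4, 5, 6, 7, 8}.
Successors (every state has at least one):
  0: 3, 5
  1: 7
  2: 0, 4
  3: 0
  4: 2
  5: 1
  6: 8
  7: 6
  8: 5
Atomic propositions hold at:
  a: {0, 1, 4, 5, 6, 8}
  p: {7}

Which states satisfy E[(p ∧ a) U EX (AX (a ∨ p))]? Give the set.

{0, 1, 4, 5, 6, 7, 8}

Sat(p ∧ a) = ∅
Sat(a ∨ p) = {0, 1, 4, 5, 6, 7, 8}
Sat(AX (a ∨ p)) = {s : every successor in {0, 1, 4, 5, 6, 7, 8}} = {1, 2, 3, 5, 6, 7, 8}
Sat(EX (AX (a ∨ p))) = {s : some successor in {1, 2, 3, 5, 6, 7, 8}} = {0, 1, 4, 5, 6, 7, 8}
E[(p ∧ a) U EX (AX (a ∨ p))]: least fixpoint, start Z0 = Sat(EX (AX (a ∨ p))) = {0, 1, 4, 5, 6, 7, 8}, add states in Sat(p ∧ a) with some successor in Z. Already a fixed point.
Sat(E[(p ∧ a) U EX (AX (a ∨ p))]) = {0, 1, 4, 5, 6, 7, 8}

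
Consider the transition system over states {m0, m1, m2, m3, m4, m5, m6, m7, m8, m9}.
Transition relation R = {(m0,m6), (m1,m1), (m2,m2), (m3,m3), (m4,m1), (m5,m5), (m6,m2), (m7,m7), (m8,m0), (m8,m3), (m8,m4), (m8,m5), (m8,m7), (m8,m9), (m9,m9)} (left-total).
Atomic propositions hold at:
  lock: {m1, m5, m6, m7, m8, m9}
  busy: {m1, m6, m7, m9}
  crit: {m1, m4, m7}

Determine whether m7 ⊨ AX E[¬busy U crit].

Sat(¬busy) = {m0, m2, m3, m4, m5, m8}
E[¬busy U crit]: least fixpoint, start Z0 = Sat(crit) = {m1, m4, m7}, add states in Sat(¬busy) with some successor in Z. Z1 = {m1, m4, m7, m8}; fixed.
Sat(E[¬busy U crit]) = {m1, m4, m7, m8}
Sat(AX E[¬busy U crit]) = {s : every successor in {m1, m4, m7, m8}} = {m1, m4, m7}
m7 ∈ Sat(AX E[¬busy U crit]) = {m1, m4, m7}, so the formula holds at m7.

Yes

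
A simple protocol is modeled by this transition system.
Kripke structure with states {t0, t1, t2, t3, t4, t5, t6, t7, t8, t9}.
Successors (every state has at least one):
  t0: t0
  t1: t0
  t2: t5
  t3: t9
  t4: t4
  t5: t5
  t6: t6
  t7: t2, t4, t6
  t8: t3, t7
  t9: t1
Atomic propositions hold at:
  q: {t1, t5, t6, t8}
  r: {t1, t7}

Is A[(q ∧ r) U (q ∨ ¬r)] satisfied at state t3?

Sat(q ∧ r) = {t1}
Sat(¬r) = {t0, t2, t3, t4, t5, t6, t8, t9}
Sat(q ∨ ¬r) = {t0, t1, t2, t3, t4, t5, t6, t8, t9}
A[(q ∧ r) U (q ∨ ¬r)]: least fixpoint, start Z0 = Sat((q ∨ ¬r)) = {t0, t1, t2, t3, t4, t5, t6, t8, t9}, add states in Sat(q ∧ r) with every successor in Z. Already a fixed point.
Sat(A[(q ∧ r) U (q ∨ ¬r)]) = {t0, t1, t2, t3, t4, t5, t6, t8, t9}
t3 ∈ Sat(A[(q ∧ r) U (q ∨ ¬r)]) = {t0, t1, t2, t3, t4, t5, t6, t8, t9}, so the formula holds at t3.

Yes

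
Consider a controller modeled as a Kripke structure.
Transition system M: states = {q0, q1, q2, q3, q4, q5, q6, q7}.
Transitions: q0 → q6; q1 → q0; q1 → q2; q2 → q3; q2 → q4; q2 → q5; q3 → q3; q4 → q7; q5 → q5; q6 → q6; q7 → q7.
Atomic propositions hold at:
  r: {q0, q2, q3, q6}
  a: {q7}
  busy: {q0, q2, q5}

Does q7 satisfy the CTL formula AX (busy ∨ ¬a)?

No

Sat(¬a) = {q0, q1, q2, q3, q4, q5, q6}
Sat(busy ∨ ¬a) = {q0, q1, q2, q3, q4, q5, q6}
Sat(AX (busy ∨ ¬a)) = {s : every successor in {q0, q1, q2, q3, q4, q5, q6}} = {q0, q1, q2, q3, q5, q6}
q7 ∉ Sat(AX (busy ∨ ¬a)) = {q0, q1, q2, q3, q5, q6}, so the formula does not hold at q7.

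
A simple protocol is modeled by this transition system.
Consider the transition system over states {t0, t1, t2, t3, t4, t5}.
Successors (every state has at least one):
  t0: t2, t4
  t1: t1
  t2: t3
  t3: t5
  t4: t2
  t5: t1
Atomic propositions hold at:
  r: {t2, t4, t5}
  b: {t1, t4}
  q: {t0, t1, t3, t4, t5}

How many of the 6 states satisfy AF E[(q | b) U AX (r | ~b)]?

4

Sat(q | b) = {t0, t1, t3, t4, t5}
Sat(~b) = {t0, t2, t3, t5}
Sat(r | ~b) = {t0, t2, t3, t4, t5}
Sat(AX (r | ~b)) = {s : every successor in {t0, t2, t3, t4, t5}} = {t0, t2, t3, t4}
E[(q | b) U AX (r | ~b)]: least fixpoint, start Z0 = Sat(AX (r | ~b)) = {t0, t2, t3, t4}, add states in Sat(q | b) with some successor in Z. Already a fixed point.
Sat(E[(q | b) U AX (r | ~b)]) = {t0, t2, t3, t4}
AF E[(q | b) U AX (r | ~b)]: least fixpoint, start Z0 = {t0, t2, t3, t4}, add states with every successor in Z. Already a fixed point.
Sat(AF E[(q | b) U AX (r | ~b)]) = {t0, t2, t3, t4}
|Sat(AF E[(q | b) U AX (r | ~b)])| = |{t0, t2, t3, t4}| = 4.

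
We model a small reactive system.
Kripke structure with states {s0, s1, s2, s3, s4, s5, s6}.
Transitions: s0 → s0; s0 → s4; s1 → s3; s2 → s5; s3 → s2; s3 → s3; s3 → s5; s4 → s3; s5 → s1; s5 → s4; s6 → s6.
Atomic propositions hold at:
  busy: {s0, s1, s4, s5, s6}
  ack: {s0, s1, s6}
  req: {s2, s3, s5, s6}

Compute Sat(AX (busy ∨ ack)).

Sat(busy ∨ ack) = {s0, s1, s4, s5, s6}
Sat(AX (busy ∨ ack)) = {s : every successor in {s0, s1, s4, s5, s6}} = {s0, s2, s5, s6}

{s0, s2, s5, s6}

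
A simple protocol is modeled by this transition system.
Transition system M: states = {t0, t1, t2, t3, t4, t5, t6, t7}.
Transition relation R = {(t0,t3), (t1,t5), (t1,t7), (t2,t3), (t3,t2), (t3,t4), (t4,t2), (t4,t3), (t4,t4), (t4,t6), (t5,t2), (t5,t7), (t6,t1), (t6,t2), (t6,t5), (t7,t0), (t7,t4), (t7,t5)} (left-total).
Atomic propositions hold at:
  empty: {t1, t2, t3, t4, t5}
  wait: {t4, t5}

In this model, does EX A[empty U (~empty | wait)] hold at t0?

No

Sat(~empty) = {t0, t6, t7}
Sat(~empty | wait) = {t0, t4, t5, t6, t7}
A[empty U (~empty | wait)]: least fixpoint, start Z0 = Sat((~empty | wait)) = {t0, t4, t5, t6, t7}, add states in Sat(empty) with every successor in Z. Z1 = {t0, t1, t4, t5, t6, t7}; fixed.
Sat(A[empty U (~empty | wait)]) = {t0, t1, t4, t5, t6, t7}
Sat(EX A[empty U (~empty | wait)]) = {s : some successor in {t0, t1, t4, t5, t6, t7}} = {t1, t3, t4, t5, t6, t7}
t0 ∉ Sat(EX A[empty U (~empty | wait)]) = {t1, t3, t4, t5, t6, t7}, so the formula does not hold at t0.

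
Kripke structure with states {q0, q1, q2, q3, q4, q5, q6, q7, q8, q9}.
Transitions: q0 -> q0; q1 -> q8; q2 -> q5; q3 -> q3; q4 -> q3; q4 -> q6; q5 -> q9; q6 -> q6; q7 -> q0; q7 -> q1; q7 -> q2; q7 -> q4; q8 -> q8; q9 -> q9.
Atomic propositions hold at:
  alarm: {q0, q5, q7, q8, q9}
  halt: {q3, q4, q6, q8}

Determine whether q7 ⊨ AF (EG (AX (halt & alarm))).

Sat(halt & alarm) = {q8}
Sat(AX (halt & alarm)) = {s : every successor in {q8}} = {q1, q8}
EG (AX (halt & alarm)): greatest fixpoint, start Z0 = {q1, q8}, keep only states in Sat with some successor in Z. Already a fixed point.
Sat(EG (AX (halt & alarm))) = {q1, q8}
AF (EG (AX (halt & alarm))): least fixpoint, start Z0 = {q1, q8}, add states with every successor in Z. Already a fixed point.
Sat(AF (EG (AX (halt & alarm)))) = {q1, q8}
q7 ∉ Sat(AF (EG (AX (halt & alarm)))) = {q1, q8}, so the formula does not hold at q7.

No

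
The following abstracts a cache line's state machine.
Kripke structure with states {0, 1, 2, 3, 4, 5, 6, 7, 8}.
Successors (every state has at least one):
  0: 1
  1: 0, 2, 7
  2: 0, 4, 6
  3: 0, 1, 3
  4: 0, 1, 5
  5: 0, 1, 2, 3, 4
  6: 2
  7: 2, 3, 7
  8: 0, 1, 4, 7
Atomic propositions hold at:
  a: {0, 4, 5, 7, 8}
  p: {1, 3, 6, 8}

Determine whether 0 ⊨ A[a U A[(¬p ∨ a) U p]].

Sat(¬p) = {0, 2, 4, 5, 7}
Sat(¬p ∨ a) = {0, 2, 4, 5, 7, 8}
A[(¬p ∨ a) U p]: least fixpoint, start Z0 = Sat(p) = {1, 3, 6, 8}, add states in Sat(¬p ∨ a) with every successor in Z. Z1 = {0, 1, 3, 6, 8}; fixed.
Sat(A[(¬p ∨ a) U p]) = {0, 1, 3, 6, 8}
A[a U A[(¬p ∨ a) U p]]: least fixpoint, start Z0 = Sat(A[(¬p ∨ a) U p]) = {0, 1, 3, 6, 8}, add states in Sat(a) with every successor in Z. Already a fixed point.
Sat(A[a U A[(¬p ∨ a) U p]]) = {0, 1, 3, 6, 8}
0 ∈ Sat(A[a U A[(¬p ∨ a) U p]]) = {0, 1, 3, 6, 8}, so the formula holds at 0.

Yes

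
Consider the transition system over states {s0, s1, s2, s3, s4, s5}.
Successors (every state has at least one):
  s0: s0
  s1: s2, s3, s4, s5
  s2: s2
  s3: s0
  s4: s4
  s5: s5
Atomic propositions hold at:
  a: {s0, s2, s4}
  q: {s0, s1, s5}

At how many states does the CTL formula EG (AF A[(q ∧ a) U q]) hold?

Sat(q ∧ a) = {s0}
A[(q ∧ a) U q]: least fixpoint, start Z0 = Sat(q) = {s0, s1, s5}, add states in Sat(q ∧ a) with every successor in Z. Already a fixed point.
Sat(A[(q ∧ a) U q]) = {s0, s1, s5}
AF A[(q ∧ a) U q]: least fixpoint, start Z0 = {s0, s1, s5}, add states with every successor in Z. Z1 = {s0, s1, s3, s5}; fixed.
Sat(AF A[(q ∧ a) U q]) = {s0, s1, s3, s5}
EG (AF A[(q ∧ a) U q]): greatest fixpoint, start Z0 = {s0, s1, s3, s5}, keep only states in Sat with some successor in Z. Already a fixed point.
Sat(EG (AF A[(q ∧ a) U q])) = {s0, s1, s3, s5}
|Sat(EG (AF A[(q ∧ a) U q]))| = |{s0, s1, s3, s5}| = 4.

4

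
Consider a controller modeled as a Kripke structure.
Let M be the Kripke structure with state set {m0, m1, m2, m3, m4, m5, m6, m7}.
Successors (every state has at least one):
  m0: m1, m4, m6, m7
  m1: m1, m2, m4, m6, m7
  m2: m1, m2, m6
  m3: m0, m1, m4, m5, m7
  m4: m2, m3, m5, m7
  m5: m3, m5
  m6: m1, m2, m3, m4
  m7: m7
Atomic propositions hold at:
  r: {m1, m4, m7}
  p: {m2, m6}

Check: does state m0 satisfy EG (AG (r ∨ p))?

No

Sat(r ∨ p) = {m1, m2, m4, m6, m7}
AG (r ∨ p): greatest fixpoint, start Z0 = {m1, m2, m4, m6, m7}, keep only states in Sat with every successor in Z. Z1 = {m1, m2, m7}; Z2 = {m7}; fixed.
Sat(AG (r ∨ p)) = {m7}
EG (AG (r ∨ p)): greatest fixpoint, start Z0 = {m7}, keep only states in Sat with some successor in Z. Already a fixed point.
Sat(EG (AG (r ∨ p))) = {m7}
m0 ∉ Sat(EG (AG (r ∨ p))) = {m7}, so the formula does not hold at m0.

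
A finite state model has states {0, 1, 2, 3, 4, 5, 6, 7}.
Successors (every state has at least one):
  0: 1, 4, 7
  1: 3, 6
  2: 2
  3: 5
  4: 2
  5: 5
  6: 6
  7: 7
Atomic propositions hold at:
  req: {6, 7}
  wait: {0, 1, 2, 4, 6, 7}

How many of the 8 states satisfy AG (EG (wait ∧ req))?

Sat(wait ∧ req) = {6, 7}
EG (wait ∧ req): greatest fixpoint, start Z0 = {6, 7}, keep only states in Sat with some successor in Z. Already a fixed point.
Sat(EG (wait ∧ req)) = {6, 7}
AG (EG (wait ∧ req)): greatest fixpoint, start Z0 = {6, 7}, keep only states in Sat with every successor in Z. Already a fixed point.
Sat(AG (EG (wait ∧ req))) = {6, 7}
|Sat(AG (EG (wait ∧ req)))| = |{6, 7}| = 2.

2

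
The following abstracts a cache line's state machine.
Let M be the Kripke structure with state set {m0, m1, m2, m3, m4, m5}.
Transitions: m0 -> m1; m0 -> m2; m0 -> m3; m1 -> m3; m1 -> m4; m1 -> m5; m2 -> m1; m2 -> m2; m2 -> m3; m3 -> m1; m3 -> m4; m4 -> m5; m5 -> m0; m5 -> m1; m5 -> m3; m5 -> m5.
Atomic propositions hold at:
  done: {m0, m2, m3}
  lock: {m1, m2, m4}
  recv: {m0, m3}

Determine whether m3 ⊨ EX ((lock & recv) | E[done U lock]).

Sat(lock & recv) = ∅
E[done U lock]: least fixpoint, start Z0 = Sat(lock) = {m1, m2, m4}, add states in Sat(done) with some successor in Z. Z1 = {m0, m1, m2, m3, m4}; fixed.
Sat(E[done U lock]) = {m0, m1, m2, m3, m4}
Sat((lock & recv) | E[done U lock]) = {m0, m1, m2, m3, m4}
Sat(EX ((lock & recv) | E[done U lock])) = {s : some successor in {m0, m1, m2, m3, m4}} = {m0, m1, m2, m3, m5}
m3 ∈ Sat(EX ((lock & recv) | E[done U lock])) = {m0, m1, m2, m3, m5}, so the formula holds at m3.

Yes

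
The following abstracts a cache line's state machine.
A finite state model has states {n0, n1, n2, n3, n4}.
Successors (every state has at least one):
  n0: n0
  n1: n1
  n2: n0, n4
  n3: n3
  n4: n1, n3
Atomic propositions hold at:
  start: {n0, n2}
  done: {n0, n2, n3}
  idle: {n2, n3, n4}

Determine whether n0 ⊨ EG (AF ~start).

No

Sat(~start) = {n1, n3, n4}
AF ~start: least fixpoint, start Z0 = {n1, n3, n4}, add states with every successor in Z. Already a fixed point.
Sat(AF ~start) = {n1, n3, n4}
EG (AF ~start): greatest fixpoint, start Z0 = {n1, n3, n4}, keep only states in Sat with some successor in Z. Already a fixed point.
Sat(EG (AF ~start)) = {n1, n3, n4}
n0 ∉ Sat(EG (AF ~start)) = {n1, n3, n4}, so the formula does not hold at n0.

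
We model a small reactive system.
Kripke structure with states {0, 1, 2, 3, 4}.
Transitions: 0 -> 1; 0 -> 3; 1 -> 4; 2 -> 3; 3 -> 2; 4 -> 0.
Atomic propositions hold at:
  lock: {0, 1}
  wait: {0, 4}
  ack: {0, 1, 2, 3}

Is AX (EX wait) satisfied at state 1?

Yes

Sat(EX wait) = {s : some successor in {0, 4}} = {1, 4}
Sat(AX (EX wait)) = {s : every successor in {1, 4}} = {1}
1 ∈ Sat(AX (EX wait)) = {1}, so the formula holds at 1.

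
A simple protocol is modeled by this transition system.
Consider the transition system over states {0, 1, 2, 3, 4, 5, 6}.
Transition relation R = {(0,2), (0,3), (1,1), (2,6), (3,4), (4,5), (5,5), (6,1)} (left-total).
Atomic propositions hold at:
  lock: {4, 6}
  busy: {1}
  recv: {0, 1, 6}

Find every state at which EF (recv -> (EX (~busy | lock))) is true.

Sat(~busy) = {0, 2, 3, 4, 5, 6}
Sat(~busy | lock) = {0, 2, 3, 4, 5, 6}
Sat(EX (~busy | lock)) = {s : some successor in {0, 2, 3, 4, 5, 6}} = {0, 2, 3, 4, 5}
Sat(recv -> (EX (~busy | lock))) = {0, 2, 3, 4, 5}
EF (recv -> (EX (~busy | lock))): least fixpoint, start Z0 = {0, 2, 3, 4, 5}, add states with some successor in Z. Already a fixed point.
Sat(EF (recv -> (EX (~busy | lock)))) = {0, 2, 3, 4, 5}

{0, 2, 3, 4, 5}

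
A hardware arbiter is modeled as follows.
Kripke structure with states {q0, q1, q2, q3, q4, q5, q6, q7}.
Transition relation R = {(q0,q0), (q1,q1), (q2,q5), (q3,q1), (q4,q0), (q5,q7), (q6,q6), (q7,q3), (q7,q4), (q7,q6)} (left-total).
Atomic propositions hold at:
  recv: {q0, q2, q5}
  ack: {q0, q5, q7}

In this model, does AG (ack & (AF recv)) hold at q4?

No

AF recv: least fixpoint, start Z0 = {q0, q2, q5}, add states with every successor in Z. Z1 = {q0, q2, q4, q5}; fixed.
Sat(AF recv) = {q0, q2, q4, q5}
Sat(ack & (AF recv)) = {q0, q5}
AG (ack & (AF recv)): greatest fixpoint, start Z0 = {q0, q5}, keep only states in Sat with every successor in Z. Z1 = {q0}; fixed.
Sat(AG (ack & (AF recv))) = {q0}
q4 ∉ Sat(AG (ack & (AF recv))) = {q0}, so the formula does not hold at q4.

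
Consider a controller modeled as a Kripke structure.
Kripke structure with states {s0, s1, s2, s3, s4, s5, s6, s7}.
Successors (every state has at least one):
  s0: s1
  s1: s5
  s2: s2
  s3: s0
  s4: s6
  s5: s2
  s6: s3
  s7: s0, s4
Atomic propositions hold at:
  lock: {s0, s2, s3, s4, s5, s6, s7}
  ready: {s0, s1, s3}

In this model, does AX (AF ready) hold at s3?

Yes

AF ready: least fixpoint, start Z0 = {s0, s1, s3}, add states with every successor in Z. Z1 = {s0, s1, s3, s6}; Z2 = {s0, s1, s3, s4, s6}; Z3 = {s0, s1, s3, s4, s6, s7}; fixed.
Sat(AF ready) = {s0, s1, s3, s4, s6, s7}
Sat(AX (AF ready)) = {s : every successor in {s0, s1, s3, s4, s6, s7}} = {s0, s3, s4, s6, s7}
s3 ∈ Sat(AX (AF ready)) = {s0, s3, s4, s6, s7}, so the formula holds at s3.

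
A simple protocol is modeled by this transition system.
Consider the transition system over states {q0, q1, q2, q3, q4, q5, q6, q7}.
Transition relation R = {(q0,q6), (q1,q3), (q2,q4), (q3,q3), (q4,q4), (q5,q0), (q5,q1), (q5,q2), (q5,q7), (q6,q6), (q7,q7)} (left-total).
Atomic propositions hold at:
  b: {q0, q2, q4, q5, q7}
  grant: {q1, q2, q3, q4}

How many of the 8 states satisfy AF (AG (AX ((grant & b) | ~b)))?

Sat(grant & b) = {q2, q4}
Sat(~b) = {q1, q3, q6}
Sat((grant & b) | ~b) = {q1, q2, q3, q4, q6}
Sat(AX ((grant & b) | ~b)) = {s : every successor in {q1, q2, q3, q4, q6}} = {q0, q1, q2, q3, q4, q6}
AG (AX ((grant & b) | ~b)): greatest fixpoint, start Z0 = {q0, q1, q2, q3, q4, q6}, keep only states in Sat with every successor in Z. Already a fixed point.
Sat(AG (AX ((grant & b) | ~b))) = {q0, q1, q2, q3, q4, q6}
AF (AG (AX ((grant & b) | ~b))): least fixpoint, start Z0 = {q0, q1, q2, q3, q4, q6}, add states with every successor in Z. Already a fixed point.
Sat(AF (AG (AX ((grant & b) | ~b)))) = {q0, q1, q2, q3, q4, q6}
|Sat(AF (AG (AX ((grant & b) | ~b))))| = |{q0, q1, q2, q3, q4, q6}| = 6.

6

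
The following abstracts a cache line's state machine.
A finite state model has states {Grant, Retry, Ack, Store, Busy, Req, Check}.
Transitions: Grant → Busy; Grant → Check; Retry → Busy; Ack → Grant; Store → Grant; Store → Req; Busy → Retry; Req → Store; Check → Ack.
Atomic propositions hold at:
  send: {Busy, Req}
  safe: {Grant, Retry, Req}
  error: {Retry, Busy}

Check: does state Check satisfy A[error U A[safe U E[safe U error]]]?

E[safe U error]: least fixpoint, start Z0 = Sat(error) = {Retry, Busy}, add states in Sat(safe) with some successor in Z. Z1 = {Grant, Retry, Busy}; fixed.
Sat(E[safe U error]) = {Grant, Retry, Busy}
A[safe U E[safe U error]]: least fixpoint, start Z0 = Sat(E[safe U error]) = {Grant, Retry, Busy}, add states in Sat(safe) with every successor in Z. Already a fixed point.
Sat(A[safe U E[safe U error]]) = {Grant, Retry, Busy}
A[error U A[safe U E[safe U error]]]: least fixpoint, start Z0 = Sat(A[safe U E[safe U error]]) = {Grant, Retry, Busy}, add states in Sat(error) with every successor in Z. Already a fixed point.
Sat(A[error U A[safe U E[safe U error]]]) = {Grant, Retry, Busy}
Check ∉ Sat(A[error U A[safe U E[safe U error]]]) = {Grant, Retry, Busy}, so the formula does not hold at Check.

No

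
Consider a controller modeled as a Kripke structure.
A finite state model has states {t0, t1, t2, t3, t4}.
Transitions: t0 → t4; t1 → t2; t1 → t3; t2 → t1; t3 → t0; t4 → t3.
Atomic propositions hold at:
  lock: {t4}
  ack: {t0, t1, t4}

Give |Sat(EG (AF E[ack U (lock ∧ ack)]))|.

Sat(lock ∧ ack) = {t4}
E[ack U (lock ∧ ack)]: least fixpoint, start Z0 = Sat((lock ∧ ack)) = {t4}, add states in Sat(ack) with some successor in Z. Z1 = {t0, t4}; fixed.
Sat(E[ack U (lock ∧ ack)]) = {t0, t4}
AF E[ack U (lock ∧ ack)]: least fixpoint, start Z0 = {t0, t4}, add states with every successor in Z. Z1 = {t0, t3, t4}; fixed.
Sat(AF E[ack U (lock ∧ ack)]) = {t0, t3, t4}
EG (AF E[ack U (lock ∧ ack)]): greatest fixpoint, start Z0 = {t0, t3, t4}, keep only states in Sat with some successor in Z. Already a fixed point.
Sat(EG (AF E[ack U (lock ∧ ack)])) = {t0, t3, t4}
|Sat(EG (AF E[ack U (lock ∧ ack)]))| = |{t0, t3, t4}| = 3.

3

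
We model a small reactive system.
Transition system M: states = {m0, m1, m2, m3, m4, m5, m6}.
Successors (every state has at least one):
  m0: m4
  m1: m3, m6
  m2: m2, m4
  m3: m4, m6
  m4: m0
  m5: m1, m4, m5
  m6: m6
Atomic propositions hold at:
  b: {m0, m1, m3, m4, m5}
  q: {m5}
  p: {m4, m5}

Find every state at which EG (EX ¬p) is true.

{m1, m2, m3, m5, m6}

Sat(¬p) = {m0, m1, m2, m3, m6}
Sat(EX ¬p) = {s : some successor in {m0, m1, m2, m3, m6}} = {m1, m2, m3, m4, m5, m6}
EG (EX ¬p): greatest fixpoint, start Z0 = {m1, m2, m3, m4, m5, m6}, keep only states in Sat with some successor in Z. Z1 = {m1, m2, m3, m5, m6}; fixed.
Sat(EG (EX ¬p)) = {m1, m2, m3, m5, m6}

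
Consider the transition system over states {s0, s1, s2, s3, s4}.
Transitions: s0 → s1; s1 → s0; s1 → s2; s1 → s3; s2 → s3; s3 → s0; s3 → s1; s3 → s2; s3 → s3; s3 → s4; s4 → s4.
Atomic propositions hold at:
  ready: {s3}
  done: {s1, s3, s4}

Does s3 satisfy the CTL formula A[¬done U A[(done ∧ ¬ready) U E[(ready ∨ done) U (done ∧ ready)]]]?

Sat(¬done) = {s0, s2}
Sat(¬ready) = {s0, s1, s2, s4}
Sat(done ∧ ¬ready) = {s1, s4}
Sat(ready ∨ done) = {s1, s3, s4}
Sat(done ∧ ready) = {s3}
E[(ready ∨ done) U (done ∧ ready)]: least fixpoint, start Z0 = Sat((done ∧ ready)) = {s3}, add states in Sat(ready ∨ done) with some successor in Z. Z1 = {s1, s3}; fixed.
Sat(E[(ready ∨ done) U (done ∧ ready)]) = {s1, s3}
A[(done ∧ ¬ready) U E[(ready ∨ done) U (done ∧ ready)]]: least fixpoint, start Z0 = Sat(E[(ready ∨ done) U (done ∧ ready)]) = {s1, s3}, add states in Sat(done ∧ ¬ready) with every successor in Z. Already a fixed point.
Sat(A[(done ∧ ¬ready) U E[(ready ∨ done) U (done ∧ ready)]]) = {s1, s3}
A[¬done U A[(done ∧ ¬ready) U E[(ready ∨ done) U (done ∧ ready)]]]: least fixpoint, start Z0 = Sat(A[(done ∧ ¬ready) U E[(ready ∨ done) U (done ∧ ready)]]) = {s1, s3}, add states in Sat(¬done) with every successor in Z. Z1 = {s0, s1, s2, s3}; fixed.
Sat(A[¬done U A[(done ∧ ¬ready) U E[(ready ∨ done) U (done ∧ ready)]]]) = {s0, s1, s2, s3}
s3 ∈ Sat(A[¬done U A[(done ∧ ¬ready) U E[(ready ∨ done) U (done ∧ ready)]]]) = {s0, s1, s2, s3}, so the formula holds at s3.

Yes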